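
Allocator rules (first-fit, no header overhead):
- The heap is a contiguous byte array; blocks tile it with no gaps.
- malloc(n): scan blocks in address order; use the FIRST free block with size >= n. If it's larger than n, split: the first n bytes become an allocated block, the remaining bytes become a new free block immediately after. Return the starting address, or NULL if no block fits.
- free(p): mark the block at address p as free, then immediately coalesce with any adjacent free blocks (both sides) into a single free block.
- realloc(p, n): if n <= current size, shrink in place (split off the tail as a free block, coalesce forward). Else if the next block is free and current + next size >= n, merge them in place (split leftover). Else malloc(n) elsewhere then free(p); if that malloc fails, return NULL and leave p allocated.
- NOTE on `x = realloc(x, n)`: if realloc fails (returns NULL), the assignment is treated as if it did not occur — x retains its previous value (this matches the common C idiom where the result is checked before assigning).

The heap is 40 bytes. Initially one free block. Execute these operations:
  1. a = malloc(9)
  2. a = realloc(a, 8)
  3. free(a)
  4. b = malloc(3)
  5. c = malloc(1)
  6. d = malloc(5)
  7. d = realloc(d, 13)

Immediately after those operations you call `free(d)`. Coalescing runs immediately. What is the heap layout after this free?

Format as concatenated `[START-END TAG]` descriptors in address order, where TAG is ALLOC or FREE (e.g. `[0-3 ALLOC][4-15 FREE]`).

Answer: [0-2 ALLOC][3-3 ALLOC][4-39 FREE]

Derivation:
Op 1: a = malloc(9) -> a = 0; heap: [0-8 ALLOC][9-39 FREE]
Op 2: a = realloc(a, 8) -> a = 0; heap: [0-7 ALLOC][8-39 FREE]
Op 3: free(a) -> (freed a); heap: [0-39 FREE]
Op 4: b = malloc(3) -> b = 0; heap: [0-2 ALLOC][3-39 FREE]
Op 5: c = malloc(1) -> c = 3; heap: [0-2 ALLOC][3-3 ALLOC][4-39 FREE]
Op 6: d = malloc(5) -> d = 4; heap: [0-2 ALLOC][3-3 ALLOC][4-8 ALLOC][9-39 FREE]
Op 7: d = realloc(d, 13) -> d = 4; heap: [0-2 ALLOC][3-3 ALLOC][4-16 ALLOC][17-39 FREE]
free(d): d = 4 -> block [4-16 ALLOC]; mark free, coalesce with adjacent free neighbors -> [0-2 ALLOC][3-3 ALLOC][4-39 FREE]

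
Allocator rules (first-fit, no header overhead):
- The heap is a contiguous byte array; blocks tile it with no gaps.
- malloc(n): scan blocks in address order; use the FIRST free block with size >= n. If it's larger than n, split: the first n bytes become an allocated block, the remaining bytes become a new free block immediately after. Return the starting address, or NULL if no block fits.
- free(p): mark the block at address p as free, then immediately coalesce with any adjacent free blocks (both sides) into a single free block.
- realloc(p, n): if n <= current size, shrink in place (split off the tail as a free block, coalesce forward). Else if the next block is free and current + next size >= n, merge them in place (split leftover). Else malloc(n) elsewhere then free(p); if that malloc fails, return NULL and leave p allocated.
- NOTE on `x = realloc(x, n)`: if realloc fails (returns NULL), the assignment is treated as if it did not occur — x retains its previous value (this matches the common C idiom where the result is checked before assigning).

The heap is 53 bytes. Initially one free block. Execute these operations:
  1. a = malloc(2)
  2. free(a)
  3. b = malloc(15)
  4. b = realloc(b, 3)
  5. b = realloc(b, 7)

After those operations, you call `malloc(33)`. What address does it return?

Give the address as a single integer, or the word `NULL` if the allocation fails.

Answer: 7

Derivation:
Op 1: a = malloc(2) -> a = 0; heap: [0-1 ALLOC][2-52 FREE]
Op 2: free(a) -> (freed a); heap: [0-52 FREE]
Op 3: b = malloc(15) -> b = 0; heap: [0-14 ALLOC][15-52 FREE]
Op 4: b = realloc(b, 3) -> b = 0; heap: [0-2 ALLOC][3-52 FREE]
Op 5: b = realloc(b, 7) -> b = 0; heap: [0-6 ALLOC][7-52 FREE]
malloc(33): first-fit scan over [0-6 ALLOC][7-52 FREE] -> 7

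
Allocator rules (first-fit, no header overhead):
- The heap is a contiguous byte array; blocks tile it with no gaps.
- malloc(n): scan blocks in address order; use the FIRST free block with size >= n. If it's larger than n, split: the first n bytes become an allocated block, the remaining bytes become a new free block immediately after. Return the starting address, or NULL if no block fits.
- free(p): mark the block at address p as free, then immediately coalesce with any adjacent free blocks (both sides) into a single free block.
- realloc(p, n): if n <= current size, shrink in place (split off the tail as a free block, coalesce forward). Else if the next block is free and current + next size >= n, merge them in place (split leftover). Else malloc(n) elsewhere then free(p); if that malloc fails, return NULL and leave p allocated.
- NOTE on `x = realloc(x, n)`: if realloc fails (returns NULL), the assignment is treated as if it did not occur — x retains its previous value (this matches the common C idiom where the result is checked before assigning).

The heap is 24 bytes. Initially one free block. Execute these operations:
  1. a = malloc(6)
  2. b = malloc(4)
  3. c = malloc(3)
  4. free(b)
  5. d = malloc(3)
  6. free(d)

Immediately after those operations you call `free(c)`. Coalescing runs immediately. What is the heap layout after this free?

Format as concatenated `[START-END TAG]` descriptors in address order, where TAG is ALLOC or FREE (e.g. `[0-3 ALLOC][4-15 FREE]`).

Op 1: a = malloc(6) -> a = 0; heap: [0-5 ALLOC][6-23 FREE]
Op 2: b = malloc(4) -> b = 6; heap: [0-5 ALLOC][6-9 ALLOC][10-23 FREE]
Op 3: c = malloc(3) -> c = 10; heap: [0-5 ALLOC][6-9 ALLOC][10-12 ALLOC][13-23 FREE]
Op 4: free(b) -> (freed b); heap: [0-5 ALLOC][6-9 FREE][10-12 ALLOC][13-23 FREE]
Op 5: d = malloc(3) -> d = 6; heap: [0-5 ALLOC][6-8 ALLOC][9-9 FREE][10-12 ALLOC][13-23 FREE]
Op 6: free(d) -> (freed d); heap: [0-5 ALLOC][6-9 FREE][10-12 ALLOC][13-23 FREE]
free(c): c = 10 -> block [10-12 ALLOC]; mark free, coalesce with adjacent free neighbors -> [0-5 ALLOC][6-23 FREE]

Answer: [0-5 ALLOC][6-23 FREE]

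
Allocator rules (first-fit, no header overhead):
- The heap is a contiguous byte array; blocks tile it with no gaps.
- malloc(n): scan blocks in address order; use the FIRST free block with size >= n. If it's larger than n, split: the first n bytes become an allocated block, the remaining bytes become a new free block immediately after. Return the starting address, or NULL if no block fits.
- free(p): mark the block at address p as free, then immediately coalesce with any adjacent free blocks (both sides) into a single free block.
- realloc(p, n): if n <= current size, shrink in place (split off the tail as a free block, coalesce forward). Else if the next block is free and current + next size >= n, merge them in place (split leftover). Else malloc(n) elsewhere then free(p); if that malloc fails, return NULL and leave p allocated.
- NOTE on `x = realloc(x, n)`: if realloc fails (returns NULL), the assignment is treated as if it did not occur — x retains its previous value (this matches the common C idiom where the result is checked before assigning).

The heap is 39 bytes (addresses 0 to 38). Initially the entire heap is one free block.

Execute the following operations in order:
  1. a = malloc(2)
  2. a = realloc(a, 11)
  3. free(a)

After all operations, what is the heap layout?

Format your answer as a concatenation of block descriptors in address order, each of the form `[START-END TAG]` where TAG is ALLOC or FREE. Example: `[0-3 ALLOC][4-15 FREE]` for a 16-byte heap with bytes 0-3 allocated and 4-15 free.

Answer: [0-38 FREE]

Derivation:
Op 1: a = malloc(2) -> a = 0; heap: [0-1 ALLOC][2-38 FREE]
Op 2: a = realloc(a, 11) -> a = 0; heap: [0-10 ALLOC][11-38 FREE]
Op 3: free(a) -> (freed a); heap: [0-38 FREE]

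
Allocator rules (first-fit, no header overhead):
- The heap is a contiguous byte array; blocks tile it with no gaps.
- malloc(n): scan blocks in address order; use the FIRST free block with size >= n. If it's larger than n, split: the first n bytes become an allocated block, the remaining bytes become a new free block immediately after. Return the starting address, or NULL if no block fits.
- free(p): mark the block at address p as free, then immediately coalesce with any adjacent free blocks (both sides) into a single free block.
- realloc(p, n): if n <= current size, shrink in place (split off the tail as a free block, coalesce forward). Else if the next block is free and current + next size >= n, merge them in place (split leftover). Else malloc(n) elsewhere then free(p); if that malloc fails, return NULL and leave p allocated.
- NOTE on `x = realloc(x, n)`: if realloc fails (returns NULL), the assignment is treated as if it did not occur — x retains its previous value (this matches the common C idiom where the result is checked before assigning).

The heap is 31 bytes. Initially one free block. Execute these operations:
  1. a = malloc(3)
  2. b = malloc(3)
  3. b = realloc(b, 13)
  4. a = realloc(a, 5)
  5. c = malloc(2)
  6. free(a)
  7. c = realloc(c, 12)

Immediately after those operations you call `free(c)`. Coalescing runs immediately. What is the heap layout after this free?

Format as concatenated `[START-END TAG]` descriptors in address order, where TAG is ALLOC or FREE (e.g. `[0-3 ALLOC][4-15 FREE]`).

Op 1: a = malloc(3) -> a = 0; heap: [0-2 ALLOC][3-30 FREE]
Op 2: b = malloc(3) -> b = 3; heap: [0-2 ALLOC][3-5 ALLOC][6-30 FREE]
Op 3: b = realloc(b, 13) -> b = 3; heap: [0-2 ALLOC][3-15 ALLOC][16-30 FREE]
Op 4: a = realloc(a, 5) -> a = 16; heap: [0-2 FREE][3-15 ALLOC][16-20 ALLOC][21-30 FREE]
Op 5: c = malloc(2) -> c = 0; heap: [0-1 ALLOC][2-2 FREE][3-15 ALLOC][16-20 ALLOC][21-30 FREE]
Op 6: free(a) -> (freed a); heap: [0-1 ALLOC][2-2 FREE][3-15 ALLOC][16-30 FREE]
Op 7: c = realloc(c, 12) -> c = 16; heap: [0-2 FREE][3-15 ALLOC][16-27 ALLOC][28-30 FREE]
free(c): c = 16 -> block [16-27 ALLOC]; mark free, coalesce with adjacent free neighbors -> [0-2 FREE][3-15 ALLOC][16-30 FREE]

Answer: [0-2 FREE][3-15 ALLOC][16-30 FREE]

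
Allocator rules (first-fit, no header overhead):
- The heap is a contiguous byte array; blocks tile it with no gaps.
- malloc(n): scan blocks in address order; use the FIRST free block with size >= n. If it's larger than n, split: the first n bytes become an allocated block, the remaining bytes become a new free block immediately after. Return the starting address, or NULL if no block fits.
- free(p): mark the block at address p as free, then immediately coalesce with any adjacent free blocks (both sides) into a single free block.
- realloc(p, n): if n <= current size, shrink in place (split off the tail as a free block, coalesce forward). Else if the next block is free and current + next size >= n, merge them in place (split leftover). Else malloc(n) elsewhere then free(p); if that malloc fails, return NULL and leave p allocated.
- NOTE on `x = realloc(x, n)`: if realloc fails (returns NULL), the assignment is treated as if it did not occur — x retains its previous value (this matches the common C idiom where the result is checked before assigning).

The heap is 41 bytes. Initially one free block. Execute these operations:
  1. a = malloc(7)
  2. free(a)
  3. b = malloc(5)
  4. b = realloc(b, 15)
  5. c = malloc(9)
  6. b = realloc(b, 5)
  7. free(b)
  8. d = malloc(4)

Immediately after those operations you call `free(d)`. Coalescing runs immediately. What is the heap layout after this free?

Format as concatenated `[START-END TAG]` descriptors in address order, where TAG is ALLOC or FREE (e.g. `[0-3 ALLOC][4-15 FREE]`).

Op 1: a = malloc(7) -> a = 0; heap: [0-6 ALLOC][7-40 FREE]
Op 2: free(a) -> (freed a); heap: [0-40 FREE]
Op 3: b = malloc(5) -> b = 0; heap: [0-4 ALLOC][5-40 FREE]
Op 4: b = realloc(b, 15) -> b = 0; heap: [0-14 ALLOC][15-40 FREE]
Op 5: c = malloc(9) -> c = 15; heap: [0-14 ALLOC][15-23 ALLOC][24-40 FREE]
Op 6: b = realloc(b, 5) -> b = 0; heap: [0-4 ALLOC][5-14 FREE][15-23 ALLOC][24-40 FREE]
Op 7: free(b) -> (freed b); heap: [0-14 FREE][15-23 ALLOC][24-40 FREE]
Op 8: d = malloc(4) -> d = 0; heap: [0-3 ALLOC][4-14 FREE][15-23 ALLOC][24-40 FREE]
free(d): d = 0 -> block [0-3 ALLOC]; mark free, coalesce with adjacent free neighbors -> [0-14 FREE][15-23 ALLOC][24-40 FREE]

Answer: [0-14 FREE][15-23 ALLOC][24-40 FREE]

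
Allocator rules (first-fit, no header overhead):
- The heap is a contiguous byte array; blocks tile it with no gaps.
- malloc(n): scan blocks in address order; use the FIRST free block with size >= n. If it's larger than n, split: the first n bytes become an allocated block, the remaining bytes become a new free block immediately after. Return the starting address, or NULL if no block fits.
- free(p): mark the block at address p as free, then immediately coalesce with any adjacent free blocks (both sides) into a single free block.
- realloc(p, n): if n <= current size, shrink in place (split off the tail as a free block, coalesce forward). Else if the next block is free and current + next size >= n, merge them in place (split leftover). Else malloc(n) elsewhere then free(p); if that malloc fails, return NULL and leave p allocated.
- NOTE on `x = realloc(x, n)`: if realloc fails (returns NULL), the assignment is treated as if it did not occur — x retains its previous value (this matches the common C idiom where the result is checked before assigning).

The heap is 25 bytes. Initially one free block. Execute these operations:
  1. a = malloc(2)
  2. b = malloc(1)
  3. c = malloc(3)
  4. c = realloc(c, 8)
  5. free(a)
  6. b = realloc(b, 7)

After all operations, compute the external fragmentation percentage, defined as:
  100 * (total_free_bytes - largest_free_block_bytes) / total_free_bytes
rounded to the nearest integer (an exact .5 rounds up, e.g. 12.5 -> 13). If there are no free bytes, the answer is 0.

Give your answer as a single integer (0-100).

Op 1: a = malloc(2) -> a = 0; heap: [0-1 ALLOC][2-24 FREE]
Op 2: b = malloc(1) -> b = 2; heap: [0-1 ALLOC][2-2 ALLOC][3-24 FREE]
Op 3: c = malloc(3) -> c = 3; heap: [0-1 ALLOC][2-2 ALLOC][3-5 ALLOC][6-24 FREE]
Op 4: c = realloc(c, 8) -> c = 3; heap: [0-1 ALLOC][2-2 ALLOC][3-10 ALLOC][11-24 FREE]
Op 5: free(a) -> (freed a); heap: [0-1 FREE][2-2 ALLOC][3-10 ALLOC][11-24 FREE]
Op 6: b = realloc(b, 7) -> b = 11; heap: [0-2 FREE][3-10 ALLOC][11-17 ALLOC][18-24 FREE]
Free blocks: [3 7] total_free=10 largest=7 -> 100*(10-7)/10 = 300/10 = 30

Answer: 30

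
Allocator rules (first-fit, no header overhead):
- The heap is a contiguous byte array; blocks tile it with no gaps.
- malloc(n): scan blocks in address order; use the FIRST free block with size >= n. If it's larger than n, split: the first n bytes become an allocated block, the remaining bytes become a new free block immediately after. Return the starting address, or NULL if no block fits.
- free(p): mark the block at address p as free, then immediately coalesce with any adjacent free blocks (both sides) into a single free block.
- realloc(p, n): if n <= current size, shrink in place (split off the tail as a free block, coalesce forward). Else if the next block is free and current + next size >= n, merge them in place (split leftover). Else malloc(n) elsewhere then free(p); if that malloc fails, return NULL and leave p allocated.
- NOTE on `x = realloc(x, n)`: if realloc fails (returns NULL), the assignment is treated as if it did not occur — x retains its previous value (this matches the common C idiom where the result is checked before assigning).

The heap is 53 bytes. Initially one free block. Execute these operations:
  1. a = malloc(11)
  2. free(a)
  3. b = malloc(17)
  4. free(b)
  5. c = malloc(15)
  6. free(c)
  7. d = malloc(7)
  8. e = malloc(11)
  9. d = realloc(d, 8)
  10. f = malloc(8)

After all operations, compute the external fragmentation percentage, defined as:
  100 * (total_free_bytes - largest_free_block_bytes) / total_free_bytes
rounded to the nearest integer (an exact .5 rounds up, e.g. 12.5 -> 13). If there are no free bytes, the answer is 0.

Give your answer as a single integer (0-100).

Answer: 27

Derivation:
Op 1: a = malloc(11) -> a = 0; heap: [0-10 ALLOC][11-52 FREE]
Op 2: free(a) -> (freed a); heap: [0-52 FREE]
Op 3: b = malloc(17) -> b = 0; heap: [0-16 ALLOC][17-52 FREE]
Op 4: free(b) -> (freed b); heap: [0-52 FREE]
Op 5: c = malloc(15) -> c = 0; heap: [0-14 ALLOC][15-52 FREE]
Op 6: free(c) -> (freed c); heap: [0-52 FREE]
Op 7: d = malloc(7) -> d = 0; heap: [0-6 ALLOC][7-52 FREE]
Op 8: e = malloc(11) -> e = 7; heap: [0-6 ALLOC][7-17 ALLOC][18-52 FREE]
Op 9: d = realloc(d, 8) -> d = 18; heap: [0-6 FREE][7-17 ALLOC][18-25 ALLOC][26-52 FREE]
Op 10: f = malloc(8) -> f = 26; heap: [0-6 FREE][7-17 ALLOC][18-25 ALLOC][26-33 ALLOC][34-52 FREE]
Free blocks: [7 19] total_free=26 largest=19 -> 100*(26-19)/26 = 700/26 ≈ 26.923 -> rounds to 27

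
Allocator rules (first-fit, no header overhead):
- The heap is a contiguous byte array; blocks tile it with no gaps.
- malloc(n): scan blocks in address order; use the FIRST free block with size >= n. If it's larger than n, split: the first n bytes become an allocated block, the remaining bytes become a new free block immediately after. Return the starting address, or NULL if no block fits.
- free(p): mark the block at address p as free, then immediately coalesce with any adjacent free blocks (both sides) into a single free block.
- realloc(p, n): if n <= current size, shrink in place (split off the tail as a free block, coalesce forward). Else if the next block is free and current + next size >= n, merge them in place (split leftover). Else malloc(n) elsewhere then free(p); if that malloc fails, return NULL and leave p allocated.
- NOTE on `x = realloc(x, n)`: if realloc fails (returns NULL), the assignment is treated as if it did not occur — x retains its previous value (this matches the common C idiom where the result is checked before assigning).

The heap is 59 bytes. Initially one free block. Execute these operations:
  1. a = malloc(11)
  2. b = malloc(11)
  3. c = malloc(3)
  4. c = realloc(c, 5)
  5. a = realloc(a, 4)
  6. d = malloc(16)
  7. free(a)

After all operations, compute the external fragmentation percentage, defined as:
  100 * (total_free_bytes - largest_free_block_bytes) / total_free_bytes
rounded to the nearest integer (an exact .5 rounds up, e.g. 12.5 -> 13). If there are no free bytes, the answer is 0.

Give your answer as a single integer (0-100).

Op 1: a = malloc(11) -> a = 0; heap: [0-10 ALLOC][11-58 FREE]
Op 2: b = malloc(11) -> b = 11; heap: [0-10 ALLOC][11-21 ALLOC][22-58 FREE]
Op 3: c = malloc(3) -> c = 22; heap: [0-10 ALLOC][11-21 ALLOC][22-24 ALLOC][25-58 FREE]
Op 4: c = realloc(c, 5) -> c = 22; heap: [0-10 ALLOC][11-21 ALLOC][22-26 ALLOC][27-58 FREE]
Op 5: a = realloc(a, 4) -> a = 0; heap: [0-3 ALLOC][4-10 FREE][11-21 ALLOC][22-26 ALLOC][27-58 FREE]
Op 6: d = malloc(16) -> d = 27; heap: [0-3 ALLOC][4-10 FREE][11-21 ALLOC][22-26 ALLOC][27-42 ALLOC][43-58 FREE]
Op 7: free(a) -> (freed a); heap: [0-10 FREE][11-21 ALLOC][22-26 ALLOC][27-42 ALLOC][43-58 FREE]
Free blocks: [11 16] total_free=27 largest=16 -> 100*(27-16)/27 = 1100/27 ≈ 40.741 -> rounds to 41

Answer: 41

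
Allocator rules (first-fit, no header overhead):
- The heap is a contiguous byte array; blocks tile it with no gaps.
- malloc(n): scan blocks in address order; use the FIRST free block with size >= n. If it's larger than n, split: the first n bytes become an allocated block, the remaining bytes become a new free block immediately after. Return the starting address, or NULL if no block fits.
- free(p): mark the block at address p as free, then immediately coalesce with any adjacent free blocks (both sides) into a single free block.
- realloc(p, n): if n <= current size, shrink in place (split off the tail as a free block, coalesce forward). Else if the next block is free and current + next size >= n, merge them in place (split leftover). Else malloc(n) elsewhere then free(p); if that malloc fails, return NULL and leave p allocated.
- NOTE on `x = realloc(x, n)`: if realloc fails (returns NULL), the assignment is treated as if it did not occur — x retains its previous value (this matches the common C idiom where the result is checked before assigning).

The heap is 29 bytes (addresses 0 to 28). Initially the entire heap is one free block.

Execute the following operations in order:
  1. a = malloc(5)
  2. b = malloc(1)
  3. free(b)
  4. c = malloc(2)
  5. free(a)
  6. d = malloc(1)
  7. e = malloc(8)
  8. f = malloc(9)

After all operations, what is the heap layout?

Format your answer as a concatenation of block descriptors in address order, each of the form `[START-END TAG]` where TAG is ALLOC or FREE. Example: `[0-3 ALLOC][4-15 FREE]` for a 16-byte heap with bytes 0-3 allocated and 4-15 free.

Answer: [0-0 ALLOC][1-4 FREE][5-6 ALLOC][7-14 ALLOC][15-23 ALLOC][24-28 FREE]

Derivation:
Op 1: a = malloc(5) -> a = 0; heap: [0-4 ALLOC][5-28 FREE]
Op 2: b = malloc(1) -> b = 5; heap: [0-4 ALLOC][5-5 ALLOC][6-28 FREE]
Op 3: free(b) -> (freed b); heap: [0-4 ALLOC][5-28 FREE]
Op 4: c = malloc(2) -> c = 5; heap: [0-4 ALLOC][5-6 ALLOC][7-28 FREE]
Op 5: free(a) -> (freed a); heap: [0-4 FREE][5-6 ALLOC][7-28 FREE]
Op 6: d = malloc(1) -> d = 0; heap: [0-0 ALLOC][1-4 FREE][5-6 ALLOC][7-28 FREE]
Op 7: e = malloc(8) -> e = 7; heap: [0-0 ALLOC][1-4 FREE][5-6 ALLOC][7-14 ALLOC][15-28 FREE]
Op 8: f = malloc(9) -> f = 15; heap: [0-0 ALLOC][1-4 FREE][5-6 ALLOC][7-14 ALLOC][15-23 ALLOC][24-28 FREE]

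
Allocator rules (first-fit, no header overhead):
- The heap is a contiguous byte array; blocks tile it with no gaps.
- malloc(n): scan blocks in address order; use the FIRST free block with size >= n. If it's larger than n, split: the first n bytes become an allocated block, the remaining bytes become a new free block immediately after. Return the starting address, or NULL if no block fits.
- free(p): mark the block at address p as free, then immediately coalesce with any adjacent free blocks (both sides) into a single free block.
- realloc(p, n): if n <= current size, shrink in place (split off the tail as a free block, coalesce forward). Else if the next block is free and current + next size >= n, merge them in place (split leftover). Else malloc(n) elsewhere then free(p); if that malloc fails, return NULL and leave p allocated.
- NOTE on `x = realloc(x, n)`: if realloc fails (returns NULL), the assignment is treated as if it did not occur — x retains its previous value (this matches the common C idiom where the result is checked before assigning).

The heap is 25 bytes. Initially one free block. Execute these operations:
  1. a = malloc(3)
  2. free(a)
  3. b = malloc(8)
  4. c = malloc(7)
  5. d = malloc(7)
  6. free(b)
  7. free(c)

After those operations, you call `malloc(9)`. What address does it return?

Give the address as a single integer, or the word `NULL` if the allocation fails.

Op 1: a = malloc(3) -> a = 0; heap: [0-2 ALLOC][3-24 FREE]
Op 2: free(a) -> (freed a); heap: [0-24 FREE]
Op 3: b = malloc(8) -> b = 0; heap: [0-7 ALLOC][8-24 FREE]
Op 4: c = malloc(7) -> c = 8; heap: [0-7 ALLOC][8-14 ALLOC][15-24 FREE]
Op 5: d = malloc(7) -> d = 15; heap: [0-7 ALLOC][8-14 ALLOC][15-21 ALLOC][22-24 FREE]
Op 6: free(b) -> (freed b); heap: [0-7 FREE][8-14 ALLOC][15-21 ALLOC][22-24 FREE]
Op 7: free(c) -> (freed c); heap: [0-14 FREE][15-21 ALLOC][22-24 FREE]
malloc(9): first-fit scan over [0-14 FREE][15-21 ALLOC][22-24 FREE] -> 0

Answer: 0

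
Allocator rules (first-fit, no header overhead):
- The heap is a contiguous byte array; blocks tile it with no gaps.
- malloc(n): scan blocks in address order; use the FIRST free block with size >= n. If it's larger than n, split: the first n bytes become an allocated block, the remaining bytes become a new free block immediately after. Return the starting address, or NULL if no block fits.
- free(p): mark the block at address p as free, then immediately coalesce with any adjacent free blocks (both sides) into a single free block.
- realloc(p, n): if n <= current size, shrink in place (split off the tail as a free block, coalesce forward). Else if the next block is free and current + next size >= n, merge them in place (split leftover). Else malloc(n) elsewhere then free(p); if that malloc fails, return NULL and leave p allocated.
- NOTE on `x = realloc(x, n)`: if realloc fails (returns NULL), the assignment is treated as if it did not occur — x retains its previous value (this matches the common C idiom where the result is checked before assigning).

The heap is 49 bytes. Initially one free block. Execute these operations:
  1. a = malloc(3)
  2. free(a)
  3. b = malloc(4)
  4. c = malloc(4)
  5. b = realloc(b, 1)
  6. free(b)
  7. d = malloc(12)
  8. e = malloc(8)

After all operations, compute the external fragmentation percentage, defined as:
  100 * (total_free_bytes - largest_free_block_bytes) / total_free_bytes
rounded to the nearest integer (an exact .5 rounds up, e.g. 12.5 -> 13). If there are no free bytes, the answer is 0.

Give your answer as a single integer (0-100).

Answer: 16

Derivation:
Op 1: a = malloc(3) -> a = 0; heap: [0-2 ALLOC][3-48 FREE]
Op 2: free(a) -> (freed a); heap: [0-48 FREE]
Op 3: b = malloc(4) -> b = 0; heap: [0-3 ALLOC][4-48 FREE]
Op 4: c = malloc(4) -> c = 4; heap: [0-3 ALLOC][4-7 ALLOC][8-48 FREE]
Op 5: b = realloc(b, 1) -> b = 0; heap: [0-0 ALLOC][1-3 FREE][4-7 ALLOC][8-48 FREE]
Op 6: free(b) -> (freed b); heap: [0-3 FREE][4-7 ALLOC][8-48 FREE]
Op 7: d = malloc(12) -> d = 8; heap: [0-3 FREE][4-7 ALLOC][8-19 ALLOC][20-48 FREE]
Op 8: e = malloc(8) -> e = 20; heap: [0-3 FREE][4-7 ALLOC][8-19 ALLOC][20-27 ALLOC][28-48 FREE]
Free blocks: [4 21] total_free=25 largest=21 -> 100*(25-21)/25 = 400/25 = 16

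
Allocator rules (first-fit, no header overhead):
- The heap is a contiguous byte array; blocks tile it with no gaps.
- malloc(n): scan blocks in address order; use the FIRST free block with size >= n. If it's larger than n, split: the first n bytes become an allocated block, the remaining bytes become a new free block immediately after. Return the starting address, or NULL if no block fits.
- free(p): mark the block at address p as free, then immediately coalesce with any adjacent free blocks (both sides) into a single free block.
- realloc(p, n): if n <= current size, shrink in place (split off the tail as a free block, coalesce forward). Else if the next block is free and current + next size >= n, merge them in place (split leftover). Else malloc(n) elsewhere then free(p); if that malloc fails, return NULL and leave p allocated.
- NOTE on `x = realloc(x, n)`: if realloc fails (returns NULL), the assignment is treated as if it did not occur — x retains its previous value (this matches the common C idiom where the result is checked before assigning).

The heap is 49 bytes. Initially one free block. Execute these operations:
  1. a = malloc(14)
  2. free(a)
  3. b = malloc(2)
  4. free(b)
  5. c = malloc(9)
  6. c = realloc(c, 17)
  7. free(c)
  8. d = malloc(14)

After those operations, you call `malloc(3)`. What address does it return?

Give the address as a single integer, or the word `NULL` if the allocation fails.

Op 1: a = malloc(14) -> a = 0; heap: [0-13 ALLOC][14-48 FREE]
Op 2: free(a) -> (freed a); heap: [0-48 FREE]
Op 3: b = malloc(2) -> b = 0; heap: [0-1 ALLOC][2-48 FREE]
Op 4: free(b) -> (freed b); heap: [0-48 FREE]
Op 5: c = malloc(9) -> c = 0; heap: [0-8 ALLOC][9-48 FREE]
Op 6: c = realloc(c, 17) -> c = 0; heap: [0-16 ALLOC][17-48 FREE]
Op 7: free(c) -> (freed c); heap: [0-48 FREE]
Op 8: d = malloc(14) -> d = 0; heap: [0-13 ALLOC][14-48 FREE]
malloc(3): first-fit scan over [0-13 ALLOC][14-48 FREE] -> 14

Answer: 14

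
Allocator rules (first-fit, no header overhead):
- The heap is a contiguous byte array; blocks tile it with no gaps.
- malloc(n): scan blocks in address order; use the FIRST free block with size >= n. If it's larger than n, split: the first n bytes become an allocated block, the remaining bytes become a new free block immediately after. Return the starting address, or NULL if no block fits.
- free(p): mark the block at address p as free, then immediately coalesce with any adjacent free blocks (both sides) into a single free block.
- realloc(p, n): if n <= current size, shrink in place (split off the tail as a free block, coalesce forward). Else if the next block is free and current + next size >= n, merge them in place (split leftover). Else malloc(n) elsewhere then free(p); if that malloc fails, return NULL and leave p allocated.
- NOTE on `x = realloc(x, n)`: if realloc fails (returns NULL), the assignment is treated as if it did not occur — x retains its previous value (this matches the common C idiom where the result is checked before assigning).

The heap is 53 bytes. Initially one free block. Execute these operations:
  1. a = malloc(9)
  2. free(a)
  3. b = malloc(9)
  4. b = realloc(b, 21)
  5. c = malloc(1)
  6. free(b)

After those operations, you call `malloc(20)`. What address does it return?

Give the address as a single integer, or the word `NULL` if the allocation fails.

Answer: 0

Derivation:
Op 1: a = malloc(9) -> a = 0; heap: [0-8 ALLOC][9-52 FREE]
Op 2: free(a) -> (freed a); heap: [0-52 FREE]
Op 3: b = malloc(9) -> b = 0; heap: [0-8 ALLOC][9-52 FREE]
Op 4: b = realloc(b, 21) -> b = 0; heap: [0-20 ALLOC][21-52 FREE]
Op 5: c = malloc(1) -> c = 21; heap: [0-20 ALLOC][21-21 ALLOC][22-52 FREE]
Op 6: free(b) -> (freed b); heap: [0-20 FREE][21-21 ALLOC][22-52 FREE]
malloc(20): first-fit scan over [0-20 FREE][21-21 ALLOC][22-52 FREE] -> 0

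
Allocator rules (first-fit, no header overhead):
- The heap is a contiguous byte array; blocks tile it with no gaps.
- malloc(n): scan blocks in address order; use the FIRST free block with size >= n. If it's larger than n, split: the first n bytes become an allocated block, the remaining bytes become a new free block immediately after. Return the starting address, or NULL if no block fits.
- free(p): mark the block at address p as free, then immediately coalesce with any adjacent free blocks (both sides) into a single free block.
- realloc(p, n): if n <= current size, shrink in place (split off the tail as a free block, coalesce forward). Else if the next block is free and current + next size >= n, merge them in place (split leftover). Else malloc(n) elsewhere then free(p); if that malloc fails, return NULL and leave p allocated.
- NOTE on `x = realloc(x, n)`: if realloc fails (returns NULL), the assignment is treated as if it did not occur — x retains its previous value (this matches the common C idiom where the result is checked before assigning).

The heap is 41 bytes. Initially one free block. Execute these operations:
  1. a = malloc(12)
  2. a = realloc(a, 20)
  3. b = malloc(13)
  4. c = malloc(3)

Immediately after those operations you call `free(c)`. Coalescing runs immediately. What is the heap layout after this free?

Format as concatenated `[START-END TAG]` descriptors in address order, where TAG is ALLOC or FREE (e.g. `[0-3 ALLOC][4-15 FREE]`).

Answer: [0-19 ALLOC][20-32 ALLOC][33-40 FREE]

Derivation:
Op 1: a = malloc(12) -> a = 0; heap: [0-11 ALLOC][12-40 FREE]
Op 2: a = realloc(a, 20) -> a = 0; heap: [0-19 ALLOC][20-40 FREE]
Op 3: b = malloc(13) -> b = 20; heap: [0-19 ALLOC][20-32 ALLOC][33-40 FREE]
Op 4: c = malloc(3) -> c = 33; heap: [0-19 ALLOC][20-32 ALLOC][33-35 ALLOC][36-40 FREE]
free(c): c = 33 -> block [33-35 ALLOC]; mark free, coalesce with adjacent free neighbors -> [0-19 ALLOC][20-32 ALLOC][33-40 FREE]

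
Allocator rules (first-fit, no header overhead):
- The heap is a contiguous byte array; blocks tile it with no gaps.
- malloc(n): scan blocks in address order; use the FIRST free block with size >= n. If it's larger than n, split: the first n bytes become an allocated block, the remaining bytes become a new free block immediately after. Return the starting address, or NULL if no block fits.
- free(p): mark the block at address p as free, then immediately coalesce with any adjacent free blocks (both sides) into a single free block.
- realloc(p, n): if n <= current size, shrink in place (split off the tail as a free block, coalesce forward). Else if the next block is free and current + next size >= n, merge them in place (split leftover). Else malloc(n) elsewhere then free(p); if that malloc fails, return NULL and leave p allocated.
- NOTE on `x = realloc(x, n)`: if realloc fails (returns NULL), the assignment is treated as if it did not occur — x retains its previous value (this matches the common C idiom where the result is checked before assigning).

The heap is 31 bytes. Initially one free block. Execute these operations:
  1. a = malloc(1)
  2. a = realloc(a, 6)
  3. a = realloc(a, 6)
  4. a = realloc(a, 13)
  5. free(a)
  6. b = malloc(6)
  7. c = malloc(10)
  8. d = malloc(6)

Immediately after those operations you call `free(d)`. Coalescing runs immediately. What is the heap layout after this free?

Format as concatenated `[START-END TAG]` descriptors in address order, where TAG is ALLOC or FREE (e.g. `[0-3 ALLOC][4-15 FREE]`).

Op 1: a = malloc(1) -> a = 0; heap: [0-0 ALLOC][1-30 FREE]
Op 2: a = realloc(a, 6) -> a = 0; heap: [0-5 ALLOC][6-30 FREE]
Op 3: a = realloc(a, 6) -> a = 0; heap: [0-5 ALLOC][6-30 FREE]
Op 4: a = realloc(a, 13) -> a = 0; heap: [0-12 ALLOC][13-30 FREE]
Op 5: free(a) -> (freed a); heap: [0-30 FREE]
Op 6: b = malloc(6) -> b = 0; heap: [0-5 ALLOC][6-30 FREE]
Op 7: c = malloc(10) -> c = 6; heap: [0-5 ALLOC][6-15 ALLOC][16-30 FREE]
Op 8: d = malloc(6) -> d = 16; heap: [0-5 ALLOC][6-15 ALLOC][16-21 ALLOC][22-30 FREE]
free(d): d = 16 -> block [16-21 ALLOC]; mark free, coalesce with adjacent free neighbors -> [0-5 ALLOC][6-15 ALLOC][16-30 FREE]

Answer: [0-5 ALLOC][6-15 ALLOC][16-30 FREE]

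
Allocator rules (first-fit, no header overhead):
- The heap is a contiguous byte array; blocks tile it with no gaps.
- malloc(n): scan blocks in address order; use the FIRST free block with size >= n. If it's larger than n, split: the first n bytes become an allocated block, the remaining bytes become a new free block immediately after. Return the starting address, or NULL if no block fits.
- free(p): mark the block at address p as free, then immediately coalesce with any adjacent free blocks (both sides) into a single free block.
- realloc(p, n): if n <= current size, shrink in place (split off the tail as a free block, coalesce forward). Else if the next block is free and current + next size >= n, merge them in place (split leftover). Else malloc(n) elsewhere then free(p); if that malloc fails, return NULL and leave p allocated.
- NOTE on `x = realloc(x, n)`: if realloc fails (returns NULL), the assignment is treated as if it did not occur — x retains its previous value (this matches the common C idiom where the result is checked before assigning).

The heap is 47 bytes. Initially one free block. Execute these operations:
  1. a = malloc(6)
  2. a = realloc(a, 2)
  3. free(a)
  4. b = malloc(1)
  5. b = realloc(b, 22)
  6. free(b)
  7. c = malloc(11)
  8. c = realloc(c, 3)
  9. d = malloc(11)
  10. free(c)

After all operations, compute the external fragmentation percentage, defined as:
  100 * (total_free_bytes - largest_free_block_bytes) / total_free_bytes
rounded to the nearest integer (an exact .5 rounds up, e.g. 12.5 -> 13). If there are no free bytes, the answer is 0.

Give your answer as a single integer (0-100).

Answer: 8

Derivation:
Op 1: a = malloc(6) -> a = 0; heap: [0-5 ALLOC][6-46 FREE]
Op 2: a = realloc(a, 2) -> a = 0; heap: [0-1 ALLOC][2-46 FREE]
Op 3: free(a) -> (freed a); heap: [0-46 FREE]
Op 4: b = malloc(1) -> b = 0; heap: [0-0 ALLOC][1-46 FREE]
Op 5: b = realloc(b, 22) -> b = 0; heap: [0-21 ALLOC][22-46 FREE]
Op 6: free(b) -> (freed b); heap: [0-46 FREE]
Op 7: c = malloc(11) -> c = 0; heap: [0-10 ALLOC][11-46 FREE]
Op 8: c = realloc(c, 3) -> c = 0; heap: [0-2 ALLOC][3-46 FREE]
Op 9: d = malloc(11) -> d = 3; heap: [0-2 ALLOC][3-13 ALLOC][14-46 FREE]
Op 10: free(c) -> (freed c); heap: [0-2 FREE][3-13 ALLOC][14-46 FREE]
Free blocks: [3 33] total_free=36 largest=33 -> 100*(36-33)/36 = 300/36 ≈ 8.333 -> rounds to 8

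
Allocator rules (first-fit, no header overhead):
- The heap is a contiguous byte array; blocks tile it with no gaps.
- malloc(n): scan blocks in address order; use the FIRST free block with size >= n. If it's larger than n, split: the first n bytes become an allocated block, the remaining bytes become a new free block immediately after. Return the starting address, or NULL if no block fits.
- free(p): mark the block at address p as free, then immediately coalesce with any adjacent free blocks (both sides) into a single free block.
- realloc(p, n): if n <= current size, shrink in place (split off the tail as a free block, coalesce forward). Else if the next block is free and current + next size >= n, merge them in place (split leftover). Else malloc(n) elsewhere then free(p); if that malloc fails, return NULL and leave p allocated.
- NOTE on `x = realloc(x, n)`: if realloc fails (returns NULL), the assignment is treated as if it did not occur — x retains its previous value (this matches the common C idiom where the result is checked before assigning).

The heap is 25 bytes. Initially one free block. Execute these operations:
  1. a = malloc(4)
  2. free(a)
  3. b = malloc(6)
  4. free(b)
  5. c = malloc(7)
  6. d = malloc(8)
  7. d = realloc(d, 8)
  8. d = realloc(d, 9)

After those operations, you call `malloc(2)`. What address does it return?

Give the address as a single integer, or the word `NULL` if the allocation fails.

Op 1: a = malloc(4) -> a = 0; heap: [0-3 ALLOC][4-24 FREE]
Op 2: free(a) -> (freed a); heap: [0-24 FREE]
Op 3: b = malloc(6) -> b = 0; heap: [0-5 ALLOC][6-24 FREE]
Op 4: free(b) -> (freed b); heap: [0-24 FREE]
Op 5: c = malloc(7) -> c = 0; heap: [0-6 ALLOC][7-24 FREE]
Op 6: d = malloc(8) -> d = 7; heap: [0-6 ALLOC][7-14 ALLOC][15-24 FREE]
Op 7: d = realloc(d, 8) -> d = 7; heap: [0-6 ALLOC][7-14 ALLOC][15-24 FREE]
Op 8: d = realloc(d, 9) -> d = 7; heap: [0-6 ALLOC][7-15 ALLOC][16-24 FREE]
malloc(2): first-fit scan over [0-6 ALLOC][7-15 ALLOC][16-24 FREE] -> 16

Answer: 16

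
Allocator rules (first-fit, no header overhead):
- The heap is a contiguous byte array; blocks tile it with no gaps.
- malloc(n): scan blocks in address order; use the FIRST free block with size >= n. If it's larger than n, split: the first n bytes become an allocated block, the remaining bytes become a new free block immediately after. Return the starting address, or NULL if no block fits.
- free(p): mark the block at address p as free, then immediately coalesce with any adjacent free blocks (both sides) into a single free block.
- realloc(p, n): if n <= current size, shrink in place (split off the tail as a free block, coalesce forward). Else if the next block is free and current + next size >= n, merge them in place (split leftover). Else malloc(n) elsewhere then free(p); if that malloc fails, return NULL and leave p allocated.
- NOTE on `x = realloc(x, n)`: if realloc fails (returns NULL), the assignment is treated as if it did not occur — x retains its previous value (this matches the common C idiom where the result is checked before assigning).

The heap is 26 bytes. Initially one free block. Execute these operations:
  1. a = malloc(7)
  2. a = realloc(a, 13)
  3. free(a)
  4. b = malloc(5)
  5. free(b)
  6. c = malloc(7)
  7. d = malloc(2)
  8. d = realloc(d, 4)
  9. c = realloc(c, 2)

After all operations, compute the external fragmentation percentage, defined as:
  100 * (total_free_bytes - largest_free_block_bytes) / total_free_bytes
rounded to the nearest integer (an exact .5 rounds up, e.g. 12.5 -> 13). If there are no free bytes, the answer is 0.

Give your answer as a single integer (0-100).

Answer: 25

Derivation:
Op 1: a = malloc(7) -> a = 0; heap: [0-6 ALLOC][7-25 FREE]
Op 2: a = realloc(a, 13) -> a = 0; heap: [0-12 ALLOC][13-25 FREE]
Op 3: free(a) -> (freed a); heap: [0-25 FREE]
Op 4: b = malloc(5) -> b = 0; heap: [0-4 ALLOC][5-25 FREE]
Op 5: free(b) -> (freed b); heap: [0-25 FREE]
Op 6: c = malloc(7) -> c = 0; heap: [0-6 ALLOC][7-25 FREE]
Op 7: d = malloc(2) -> d = 7; heap: [0-6 ALLOC][7-8 ALLOC][9-25 FREE]
Op 8: d = realloc(d, 4) -> d = 7; heap: [0-6 ALLOC][7-10 ALLOC][11-25 FREE]
Op 9: c = realloc(c, 2) -> c = 0; heap: [0-1 ALLOC][2-6 FREE][7-10 ALLOC][11-25 FREE]
Free blocks: [5 15] total_free=20 largest=15 -> 100*(20-15)/20 = 500/20 = 25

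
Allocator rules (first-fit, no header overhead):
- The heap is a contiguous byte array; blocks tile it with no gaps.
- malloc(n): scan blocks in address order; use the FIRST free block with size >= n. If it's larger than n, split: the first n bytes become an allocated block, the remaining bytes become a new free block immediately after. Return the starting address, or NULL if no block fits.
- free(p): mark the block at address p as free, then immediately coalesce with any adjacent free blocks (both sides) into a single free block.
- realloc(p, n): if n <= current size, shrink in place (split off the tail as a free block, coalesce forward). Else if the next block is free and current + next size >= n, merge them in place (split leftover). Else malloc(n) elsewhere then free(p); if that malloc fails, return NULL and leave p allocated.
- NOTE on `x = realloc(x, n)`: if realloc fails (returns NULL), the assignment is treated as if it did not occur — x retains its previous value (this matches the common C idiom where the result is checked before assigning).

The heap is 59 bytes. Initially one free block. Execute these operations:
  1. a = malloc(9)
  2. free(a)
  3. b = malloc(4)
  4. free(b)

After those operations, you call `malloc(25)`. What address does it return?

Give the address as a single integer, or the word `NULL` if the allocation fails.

Op 1: a = malloc(9) -> a = 0; heap: [0-8 ALLOC][9-58 FREE]
Op 2: free(a) -> (freed a); heap: [0-58 FREE]
Op 3: b = malloc(4) -> b = 0; heap: [0-3 ALLOC][4-58 FREE]
Op 4: free(b) -> (freed b); heap: [0-58 FREE]
malloc(25): first-fit scan over [0-58 FREE] -> 0

Answer: 0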